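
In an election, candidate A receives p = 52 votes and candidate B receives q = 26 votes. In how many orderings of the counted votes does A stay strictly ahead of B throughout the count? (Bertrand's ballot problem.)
Strict-lead orderings = 116043807643289338428

Total orderings of the 78 votes with 52 for A: C(78, 52) = 348131422929868015284. By the Bertrand ballot formula (Cycle Lemma / reflection principle), the number of orderings in which A is strictly ahead of B throughout is (p − q)/(p + q) · C(p + q, p) = (52 − 26)/(52 + 26) · 348131422929868015284 = 116043807643289338428.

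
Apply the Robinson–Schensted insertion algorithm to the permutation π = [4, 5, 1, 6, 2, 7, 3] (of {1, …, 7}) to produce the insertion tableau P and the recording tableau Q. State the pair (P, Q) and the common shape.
P = [1, 2, 3, 7] / [4, 5, 6];  Q = [1, 2, 4, 6] / [3, 5, 7];  common shape = (4, 3)

Row-insert the values π_1, π_2, … into P one at a time, bumping the leftmost entry strictly greater than the inserted value down to the next row. The recording tableau Q records, in position (i, j), the step at which that cell was added to P.
  Insert 4 (step 1): P = [4];  Q = [1]
  Insert 5 (step 2): P = [4, 5];  Q = [1, 2]
  Insert 1 (step 3): P = [1, 5] / [4];  Q = [1, 2] / [3]
  Insert 6 (step 4): P = [1, 5, 6] / [4];  Q = [1, 2, 4] / [3]
  Insert 2 (step 5): P = [1, 2, 6] / [4, 5];  Q = [1, 2, 4] / [3, 5]
  Insert 7 (step 6): P = [1, 2, 6, 7] / [4, 5];  Q = [1, 2, 4, 6] / [3, 5]
  Insert 3 (step 7): P = [1, 2, 3, 7] / [4, 5, 6];  Q = [1, 2, 4, 6] / [3, 5, 7]
Final shape: (4, 3).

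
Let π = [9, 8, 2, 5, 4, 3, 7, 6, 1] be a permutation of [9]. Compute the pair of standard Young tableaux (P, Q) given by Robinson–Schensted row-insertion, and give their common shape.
P = [1, 3, 6] / [2, 7] / [4] / [5] / [8] / [9];  Q = [1, 4, 7] / [2, 8] / [3] / [5] / [6] / [9];  common shape = (3, 2, 1, 1, 1, 1)

Row-insert the values π_1, π_2, … into P one at a time, bumping the leftmost entry strictly greater than the inserted value down to the next row. The recording tableau Q records, in position (i, j), the step at which that cell was added to P.
  Insert 9 (step 1): P = [9];  Q = [1]
  Insert 8 (step 2): P = [8] / [9];  Q = [1] / [2]
  Insert 2 (step 3): P = [2] / [8] / [9];  Q = [1] / [2] / [3]
  Insert 5 (step 4): P = [2, 5] / [8] / [9];  Q = [1, 4] / [2] / [3]
  Insert 4 (step 5): P = [2, 4] / [5] / [8] / [9];  Q = [1, 4] / [2] / [3] / [5]
  Insert 3 (step 6): P = [2, 3] / [4] / [5] / [8] / [9];  Q = [1, 4] / [2] / [3] / [5] / [6]
  Insert 7 (step 7): P = [2, 3, 7] / [4] / [5] / [8] / [9];  Q = [1, 4, 7] / [2] / [3] / [5] / [6]
  Insert 6 (step 8): P = [2, 3, 6] / [4, 7] / [5] / [8] / [9];  Q = [1, 4, 7] / [2, 8] / [3] / [5] / [6]
  Insert 1 (step 9): P = [1, 3, 6] / [2, 7] / [4] / [5] / [8] / [9];  Q = [1, 4, 7] / [2, 8] / [3] / [5] / [6] / [9]
Final shape: (3, 2, 1, 1, 1, 1).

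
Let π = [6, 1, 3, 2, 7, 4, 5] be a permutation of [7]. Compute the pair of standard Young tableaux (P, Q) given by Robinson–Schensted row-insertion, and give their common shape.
P = [1, 2, 4, 5] / [3, 7] / [6];  Q = [1, 3, 5, 7] / [2, 6] / [4];  common shape = (4, 2, 1)

Row-insert the values π_1, π_2, … into P one at a time, bumping the leftmost entry strictly greater than the inserted value down to the next row. The recording tableau Q records, in position (i, j), the step at which that cell was added to P.
  Insert 6 (step 1): P = [6];  Q = [1]
  Insert 1 (step 2): P = [1] / [6];  Q = [1] / [2]
  Insert 3 (step 3): P = [1, 3] / [6];  Q = [1, 3] / [2]
  Insert 2 (step 4): P = [1, 2] / [3] / [6];  Q = [1, 3] / [2] / [4]
  Insert 7 (step 5): P = [1, 2, 7] / [3] / [6];  Q = [1, 3, 5] / [2] / [4]
  Insert 4 (step 6): P = [1, 2, 4] / [3, 7] / [6];  Q = [1, 3, 5] / [2, 6] / [4]
  Insert 5 (step 7): P = [1, 2, 4, 5] / [3, 7] / [6];  Q = [1, 3, 5, 7] / [2, 6] / [4]
Final shape: (4, 2, 1).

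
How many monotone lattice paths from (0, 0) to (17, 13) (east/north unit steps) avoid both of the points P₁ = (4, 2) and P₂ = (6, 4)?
Number of paths = 62162490

Inclusion–exclusion. Total paths: C(30, 17) = 119759850. Through P₁: C(6, 4)·C(24, 13) = 37442160. Through P₂: C(10, 6)·C(20, 11) = 35271600. Since P₁ is strictly southwest of P₂, a monotone path through both must visit P₁ then P₂; paths through both = C(6, 4)·C(4, 2)·C(20, 11) = 15116400. Avoid both = 119759850 − 37442160 − 35271600 + 15116400 = 62162490.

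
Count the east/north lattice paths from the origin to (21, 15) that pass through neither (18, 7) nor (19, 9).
Number of paths = 5335572660

Inclusion–exclusion. Total paths: C(36, 21) = 5567902560. Through P₁: C(25, 18)·C(11, 3) = 79315500. Through P₂: C(28, 19)·C(8, 2) = 193393200. Since P₁ is strictly southwest of P₂, a monotone path through both must visit P₁ then P₂; paths through both = C(25, 18)·C(3, 1)·C(8, 2) = 40378800. Avoid both = 5567902560 − 79315500 − 193393200 + 40378800 = 5335572660.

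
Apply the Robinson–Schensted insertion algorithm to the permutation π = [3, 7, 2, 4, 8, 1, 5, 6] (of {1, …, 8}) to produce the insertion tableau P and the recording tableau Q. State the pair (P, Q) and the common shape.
P = [1, 4, 5, 6] / [2, 7, 8] / [3];  Q = [1, 2, 5, 8] / [3, 4, 7] / [6];  common shape = (4, 3, 1)

Row-insert the values π_1, π_2, … into P one at a time, bumping the leftmost entry strictly greater than the inserted value down to the next row. The recording tableau Q records, in position (i, j), the step at which that cell was added to P.
  Insert 3 (step 1): P = [3];  Q = [1]
  Insert 7 (step 2): P = [3, 7];  Q = [1, 2]
  Insert 2 (step 3): P = [2, 7] / [3];  Q = [1, 2] / [3]
  Insert 4 (step 4): P = [2, 4] / [3, 7];  Q = [1, 2] / [3, 4]
  Insert 8 (step 5): P = [2, 4, 8] / [3, 7];  Q = [1, 2, 5] / [3, 4]
  Insert 1 (step 6): P = [1, 4, 8] / [2, 7] / [3];  Q = [1, 2, 5] / [3, 4] / [6]
  Insert 5 (step 7): P = [1, 4, 5] / [2, 7, 8] / [3];  Q = [1, 2, 5] / [3, 4, 7] / [6]
  Insert 6 (step 8): P = [1, 4, 5, 6] / [2, 7, 8] / [3];  Q = [1, 2, 5, 8] / [3, 4, 7] / [6]
Final shape: (4, 3, 1).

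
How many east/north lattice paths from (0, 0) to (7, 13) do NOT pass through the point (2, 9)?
Number of paths = 70590

Total paths from (0, 0) to (7, 13): C(20, 7) = 77520. Paths through (2, 9): (paths (0, 0) → (2, 9)) × (paths (2, 9) → (7, 13)) = C(11, 2) · C(9, 5) = 55 · 126 = 6930. Avoidance count = 77520 − 6930 = 70590.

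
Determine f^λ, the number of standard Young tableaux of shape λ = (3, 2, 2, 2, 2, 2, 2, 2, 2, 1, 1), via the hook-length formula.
# SYT of shape (3, 2, 2, 2, 2, 2, 2, 2, 2, 1, 1) = 732564

Hook-length formula: f^λ = n! / Π hook(c), product over all cells c of the Young diagram. For λ = (3, 2, 2, 2, 2, 2, 2, 2, 2, 1, 1), n = 21 boxes. Hook lengths by row (left-to-right, top-to-bottom): [13, 10, 1]; [11, 8]; [10, 7]; [9, 6]; [8, 5]; [7, 4]; [6, 3]; [5, 2]; [4, 1]; [2]; [1]. Product of hooks = 69742632960000. So f^λ = 21! / 69742632960000 = 51090942171709440000 / 69742632960000 = 732564.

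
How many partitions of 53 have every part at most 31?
p(53, parts ≤ 31) = 326425

Use the recurrence p(n, m) = p(n, m−1) + p(n−m, m): either the largest part is < m (count p(n, m−1)) or the largest part is exactly m (remove one copy of m, count p(n−m, m)). With p(0, ·) = 1 this gives p(53, parts ≤ 31) = 326425. (By conjugating Young diagrams, this also counts partitions of 53 into at most 31 parts.)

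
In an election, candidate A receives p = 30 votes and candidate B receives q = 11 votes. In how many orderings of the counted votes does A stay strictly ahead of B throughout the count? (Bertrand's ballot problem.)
Strict-lead orderings = 1464140912

Total orderings of the 41 votes with 30 for A: C(41, 30) = 3159461968. By the Bertrand ballot formula (Cycle Lemma / reflection principle), the number of orderings in which A is strictly ahead of B throughout is (p − q)/(p + q) · C(p + q, p) = (30 − 11)/(30 + 11) · 3159461968 = 1464140912.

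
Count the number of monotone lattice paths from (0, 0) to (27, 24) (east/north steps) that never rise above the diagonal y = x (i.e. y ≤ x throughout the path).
Number of paths = 32798844771700

By the reflection principle (André's argument), the number of monotone paths to (27, 24) with n ≤ m that never go above y = x is C(51, 27) − C(51, 28) = 229591913401900 − 196793068630200 = 32798844771700.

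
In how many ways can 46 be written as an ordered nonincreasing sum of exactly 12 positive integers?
p(46, 12 parts) = 8877

Partitions of n into exactly k parts are in bijection with partitions of n − k into at most k parts (subtract 1 from each part). So p(46, exactly 12) = p(34, parts ≤ 12). Computing via the recurrence p(m, j) = p(m, j−1) + p(m−j, j) gives 8877.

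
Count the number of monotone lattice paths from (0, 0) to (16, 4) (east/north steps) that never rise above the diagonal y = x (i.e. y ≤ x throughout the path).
Number of paths = 3705

By the reflection principle (André's argument), the number of monotone paths to (16, 4) with n ≤ m that never go above y = x is C(20, 16) − C(20, 17) = 4845 − 1140 = 3705.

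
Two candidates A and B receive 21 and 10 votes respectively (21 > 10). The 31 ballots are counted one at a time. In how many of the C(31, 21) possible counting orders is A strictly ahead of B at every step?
Strict-lead orderings = 15737865

Total orderings of the 31 votes with 21 for A: C(31, 21) = 44352165. By the Bertrand ballot formula (Cycle Lemma / reflection principle), the number of orderings in which A is strictly ahead of B throughout is (p − q)/(p + q) · C(p + q, p) = (21 − 10)/(21 + 10) · 44352165 = 15737865.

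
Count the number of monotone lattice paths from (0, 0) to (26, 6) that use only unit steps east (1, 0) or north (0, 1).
Number of paths = 906192

A monotone lattice path from (0, 0) to (26, 6) consists of 26 east steps and 6 north steps in some order, so it is determined by which 26 of the 32 steps are east. The count is C(32, 26) = 906192.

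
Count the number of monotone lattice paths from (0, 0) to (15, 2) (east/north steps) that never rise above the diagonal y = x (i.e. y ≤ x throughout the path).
Number of paths = 119

By the reflection principle (André's argument), the number of monotone paths to (15, 2) with n ≤ m that never go above y = x is C(17, 15) − C(17, 16) = 136 − 17 = 119.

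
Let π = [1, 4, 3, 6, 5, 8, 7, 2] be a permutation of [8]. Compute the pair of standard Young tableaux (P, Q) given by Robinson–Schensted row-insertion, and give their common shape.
P = [1, 2, 5, 7] / [3, 6, 8] / [4];  Q = [1, 2, 4, 6] / [3, 5, 7] / [8];  common shape = (4, 3, 1)

Row-insert the values π_1, π_2, … into P one at a time, bumping the leftmost entry strictly greater than the inserted value down to the next row. The recording tableau Q records, in position (i, j), the step at which that cell was added to P.
  Insert 1 (step 1): P = [1];  Q = [1]
  Insert 4 (step 2): P = [1, 4];  Q = [1, 2]
  Insert 3 (step 3): P = [1, 3] / [4];  Q = [1, 2] / [3]
  Insert 6 (step 4): P = [1, 3, 6] / [4];  Q = [1, 2, 4] / [3]
  Insert 5 (step 5): P = [1, 3, 5] / [4, 6];  Q = [1, 2, 4] / [3, 5]
  Insert 8 (step 6): P = [1, 3, 5, 8] / [4, 6];  Q = [1, 2, 4, 6] / [3, 5]
  Insert 7 (step 7): P = [1, 3, 5, 7] / [4, 6, 8];  Q = [1, 2, 4, 6] / [3, 5, 7]
  Insert 2 (step 8): P = [1, 2, 5, 7] / [3, 6, 8] / [4];  Q = [1, 2, 4, 6] / [3, 5, 7] / [8]
Final shape: (4, 3, 1).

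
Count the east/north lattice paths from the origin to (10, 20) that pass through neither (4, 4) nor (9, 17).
Number of paths = 14722945

Inclusion–exclusion. Total paths: C(30, 10) = 30045015. Through P₁: C(8, 4)·C(22, 6) = 5222910. Through P₂: C(26, 9)·C(4, 1) = 12498200. Since P₁ is strictly southwest of P₂, a monotone path through both must visit P₁ then P₂; paths through both = C(8, 4)·C(18, 5)·C(4, 1) = 2399040. Avoid both = 30045015 − 5222910 − 12498200 + 2399040 = 14722945.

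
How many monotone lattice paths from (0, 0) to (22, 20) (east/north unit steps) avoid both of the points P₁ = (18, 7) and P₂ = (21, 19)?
Number of paths = 250520161620

Inclusion–exclusion. Total paths: C(42, 22) = 513791607420. Through P₁: C(25, 18)·C(17, 4) = 1144066000. Through P₂: C(40, 21)·C(2, 1) = 262564816800. Since P₁ is strictly southwest of P₂, a monotone path through both must visit P₁ then P₂; paths through both = C(25, 18)·C(15, 3)·C(2, 1) = 437437000. Avoid both = 513791607420 − 1144066000 − 262564816800 + 437437000 = 250520161620.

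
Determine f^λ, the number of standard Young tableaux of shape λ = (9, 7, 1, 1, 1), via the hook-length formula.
# SYT of shape (9, 7, 1, 1, 1) = 1790712

Hook-length formula: f^λ = n! / Π hook(c), product over all cells c of the Young diagram. For λ = (9, 7, 1, 1, 1), n = 19 boxes. Hook lengths by row (left-to-right, top-to-bottom): [13, 9, 8, 7, 6, 5, 4, 2, 1]; [10, 6, 5, 4, 3, 2, 1]; [3]; [2]; [1]. Product of hooks = 67931136000. So f^λ = 19! / 67931136000 = 121645100408832000 / 67931136000 = 1790712.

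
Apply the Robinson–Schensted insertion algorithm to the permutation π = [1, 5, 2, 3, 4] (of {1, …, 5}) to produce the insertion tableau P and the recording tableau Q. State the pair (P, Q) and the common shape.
P = [1, 2, 3, 4] / [5];  Q = [1, 2, 4, 5] / [3];  common shape = (4, 1)

Row-insert the values π_1, π_2, … into P one at a time, bumping the leftmost entry strictly greater than the inserted value down to the next row. The recording tableau Q records, in position (i, j), the step at which that cell was added to P.
  Insert 1 (step 1): P = [1];  Q = [1]
  Insert 5 (step 2): P = [1, 5];  Q = [1, 2]
  Insert 2 (step 3): P = [1, 2] / [5];  Q = [1, 2] / [3]
  Insert 3 (step 4): P = [1, 2, 3] / [5];  Q = [1, 2, 4] / [3]
  Insert 4 (step 5): P = [1, 2, 3, 4] / [5];  Q = [1, 2, 4, 5] / [3]
Final shape: (4, 1).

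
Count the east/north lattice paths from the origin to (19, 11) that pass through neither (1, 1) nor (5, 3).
Number of paths = 20067060

Inclusion–exclusion. Total paths: C(30, 19) = 54627300. Through P₁: C(2, 1)·C(28, 18) = 26246220. Through P₂: C(8, 5)·C(22, 14) = 17907120. Since P₁ is strictly southwest of P₂, a monotone path through both must visit P₁ then P₂; paths through both = C(2, 1)·C(6, 4)·C(22, 14) = 9593100. Avoid both = 54627300 − 26246220 − 17907120 + 9593100 = 20067060.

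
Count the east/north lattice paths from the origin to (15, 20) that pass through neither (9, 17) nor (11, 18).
Number of paths = 2607126360

Inclusion–exclusion. Total paths: C(35, 15) = 3247943160. Through P₁: C(26, 9)·C(9, 6) = 262462200. Through P₂: C(29, 11)·C(6, 4) = 518959350. Since P₁ is strictly southwest of P₂, a monotone path through both must visit P₁ then P₂; paths through both = C(26, 9)·C(3, 2)·C(6, 4) = 140604750. Avoid both = 3247943160 − 262462200 − 518959350 + 140604750 = 2607126360.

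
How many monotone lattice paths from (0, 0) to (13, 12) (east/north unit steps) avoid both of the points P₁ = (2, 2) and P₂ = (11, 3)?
Number of paths = 3067284

Inclusion–exclusion. Total paths: C(25, 13) = 5200300. Through P₁: C(4, 2)·C(21, 11) = 2116296. Through P₂: C(14, 11)·C(11, 2) = 20020. Since P₁ is strictly southwest of P₂, a monotone path through both must visit P₁ then P₂; paths through both = C(4, 2)·C(10, 9)·C(11, 2) = 3300. Avoid both = 5200300 − 2116296 − 20020 + 3300 = 3067284.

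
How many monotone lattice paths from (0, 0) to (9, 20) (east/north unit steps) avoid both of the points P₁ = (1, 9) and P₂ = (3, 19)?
Number of paths = 9253025

Inclusion–exclusion. Total paths: C(29, 9) = 10015005. Through P₁: C(10, 1)·C(19, 8) = 755820. Through P₂: C(22, 3)·C(7, 6) = 10780. Since P₁ is strictly southwest of P₂, a monotone path through both must visit P₁ then P₂; paths through both = C(10, 1)·C(12, 2)·C(7, 6) = 4620. Avoid both = 10015005 − 755820 − 10780 + 4620 = 9253025.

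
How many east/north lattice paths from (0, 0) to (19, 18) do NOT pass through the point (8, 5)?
Number of paths = 14460094572

Total paths from (0, 0) to (19, 18): C(37, 19) = 17672631900. Paths through (8, 5): (paths (0, 0) → (8, 5)) × (paths (8, 5) → (19, 18)) = C(13, 8) · C(24, 11) = 1287 · 2496144 = 3212537328. Avoidance count = 17672631900 − 3212537328 = 14460094572.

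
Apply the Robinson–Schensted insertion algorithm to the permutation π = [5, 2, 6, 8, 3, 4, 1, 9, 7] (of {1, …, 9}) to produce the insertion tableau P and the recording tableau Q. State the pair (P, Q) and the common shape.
P = [1, 3, 4, 7] / [2, 6, 8, 9] / [5];  Q = [1, 3, 4, 8] / [2, 5, 6, 9] / [7];  common shape = (4, 4, 1)

Row-insert the values π_1, π_2, … into P one at a time, bumping the leftmost entry strictly greater than the inserted value down to the next row. The recording tableau Q records, in position (i, j), the step at which that cell was added to P.
  Insert 5 (step 1): P = [5];  Q = [1]
  Insert 2 (step 2): P = [2] / [5];  Q = [1] / [2]
  Insert 6 (step 3): P = [2, 6] / [5];  Q = [1, 3] / [2]
  Insert 8 (step 4): P = [2, 6, 8] / [5];  Q = [1, 3, 4] / [2]
  Insert 3 (step 5): P = [2, 3, 8] / [5, 6];  Q = [1, 3, 4] / [2, 5]
  Insert 4 (step 6): P = [2, 3, 4] / [5, 6, 8];  Q = [1, 3, 4] / [2, 5, 6]
  Insert 1 (step 7): P = [1, 3, 4] / [2, 6, 8] / [5];  Q = [1, 3, 4] / [2, 5, 6] / [7]
  Insert 9 (step 8): P = [1, 3, 4, 9] / [2, 6, 8] / [5];  Q = [1, 3, 4, 8] / [2, 5, 6] / [7]
  Insert 7 (step 9): P = [1, 3, 4, 7] / [2, 6, 8, 9] / [5];  Q = [1, 3, 4, 8] / [2, 5, 6, 9] / [7]
Final shape: (4, 4, 1).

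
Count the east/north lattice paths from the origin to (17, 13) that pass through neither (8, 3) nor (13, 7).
Number of paths = 92604180

Inclusion–exclusion. Total paths: C(30, 17) = 119759850. Through P₁: C(11, 8)·C(19, 9) = 15242370. Through P₂: C(20, 13)·C(10, 4) = 16279200. Since P₁ is strictly southwest of P₂, a monotone path through both must visit P₁ then P₂; paths through both = C(11, 8)·C(9, 5)·C(10, 4) = 4365900. Avoid both = 119759850 − 15242370 − 16279200 + 4365900 = 92604180.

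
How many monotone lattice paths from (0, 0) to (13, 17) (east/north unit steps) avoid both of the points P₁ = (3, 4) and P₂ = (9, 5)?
Number of paths = 76519800

Inclusion–exclusion. Total paths: C(30, 13) = 119759850. Through P₁: C(7, 3)·C(23, 10) = 40042310. Through P₂: C(14, 9)·C(16, 4) = 3643640. Since P₁ is strictly southwest of P₂, a monotone path through both must visit P₁ then P₂; paths through both = C(7, 3)·C(7, 6)·C(16, 4) = 445900. Avoid both = 119759850 − 40042310 − 3643640 + 445900 = 76519800.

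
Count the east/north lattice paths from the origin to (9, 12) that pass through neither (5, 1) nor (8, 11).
Number of paths = 138008

Inclusion–exclusion. Total paths: C(21, 9) = 293930. Through P₁: C(6, 5)·C(15, 4) = 8190. Through P₂: C(19, 8)·C(2, 1) = 151164. Since P₁ is strictly southwest of P₂, a monotone path through both must visit P₁ then P₂; paths through both = C(6, 5)·C(13, 3)·C(2, 1) = 3432. Avoid both = 293930 − 8190 − 151164 + 3432 = 138008.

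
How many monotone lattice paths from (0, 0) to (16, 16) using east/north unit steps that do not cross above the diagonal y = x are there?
C_16 = 35357670

These NE paths below the diagonal are counted by the Catalan number C_n = (1/(n + 1)) · C(2n, n). For n = 16: C_16 = (1/17) · C(32, 16) = 601080390/17 = 35357670.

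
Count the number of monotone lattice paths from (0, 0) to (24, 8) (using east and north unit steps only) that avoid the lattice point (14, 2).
Number of paths = 9557340

Total paths from (0, 0) to (24, 8): C(32, 24) = 10518300. Paths through (14, 2): (paths (0, 0) → (14, 2)) × (paths (14, 2) → (24, 8)) = C(16, 14) · C(16, 10) = 120 · 8008 = 960960. Avoidance count = 10518300 − 960960 = 9557340.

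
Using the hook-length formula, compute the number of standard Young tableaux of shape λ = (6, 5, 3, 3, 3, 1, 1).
# SYT of shape (6, 5, 3, 3, 3, 1, 1) = 2133931800

Hook-length formula: f^λ = n! / Π hook(c), product over all cells c of the Young diagram. For λ = (6, 5, 3, 3, 3, 1, 1), n = 22 boxes. Hook lengths by row (left-to-right, top-to-bottom): [12, 9, 8, 4, 3, 1]; [10, 7, 6, 2, 1]; [7, 4, 3]; [6, 3, 2]; [5, 2, 1]; [2]; [1]. Product of hooks = 526727577600. So f^λ = 22! / 526727577600 = 1124000727777607680000 / 526727577600 = 2133931800.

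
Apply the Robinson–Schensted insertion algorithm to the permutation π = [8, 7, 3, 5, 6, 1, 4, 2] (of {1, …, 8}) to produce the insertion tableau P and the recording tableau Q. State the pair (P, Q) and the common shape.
P = [1, 2, 6] / [3, 4] / [5] / [7] / [8];  Q = [1, 4, 5] / [2, 7] / [3] / [6] / [8];  common shape = (3, 2, 1, 1, 1)

Row-insert the values π_1, π_2, … into P one at a time, bumping the leftmost entry strictly greater than the inserted value down to the next row. The recording tableau Q records, in position (i, j), the step at which that cell was added to P.
  Insert 8 (step 1): P = [8];  Q = [1]
  Insert 7 (step 2): P = [7] / [8];  Q = [1] / [2]
  Insert 3 (step 3): P = [3] / [7] / [8];  Q = [1] / [2] / [3]
  Insert 5 (step 4): P = [3, 5] / [7] / [8];  Q = [1, 4] / [2] / [3]
  Insert 6 (step 5): P = [3, 5, 6] / [7] / [8];  Q = [1, 4, 5] / [2] / [3]
  Insert 1 (step 6): P = [1, 5, 6] / [3] / [7] / [8];  Q = [1, 4, 5] / [2] / [3] / [6]
  Insert 4 (step 7): P = [1, 4, 6] / [3, 5] / [7] / [8];  Q = [1, 4, 5] / [2, 7] / [3] / [6]
  Insert 2 (step 8): P = [1, 2, 6] / [3, 4] / [5] / [7] / [8];  Q = [1, 4, 5] / [2, 7] / [3] / [6] / [8]
Final shape: (3, 2, 1, 1, 1).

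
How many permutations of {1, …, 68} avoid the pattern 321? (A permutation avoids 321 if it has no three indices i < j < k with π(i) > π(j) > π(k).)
C_68 = 86218923998960285726185640663701108500

These 321-avoiding permutations are counted by the Catalan number C_n = (1/(n + 1)) · C(2n, n). For n = 68: C_68 = (1/69) · C(136, 68) = 5949105755928259715106809205795376486500/69 = 86218923998960285726185640663701108500.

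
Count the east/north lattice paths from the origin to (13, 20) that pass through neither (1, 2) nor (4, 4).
Number of paths = 231967765

Inclusion–exclusion. Total paths: C(33, 13) = 573166440. Through P₁: C(3, 1)·C(30, 12) = 259479675. Through P₂: C(8, 4)·C(25, 9) = 143008250. Since P₁ is strictly southwest of P₂, a monotone path through both must visit P₁ then P₂; paths through both = C(3, 1)·C(5, 3)·C(25, 9) = 61289250. Avoid both = 573166440 − 259479675 − 143008250 + 61289250 = 231967765.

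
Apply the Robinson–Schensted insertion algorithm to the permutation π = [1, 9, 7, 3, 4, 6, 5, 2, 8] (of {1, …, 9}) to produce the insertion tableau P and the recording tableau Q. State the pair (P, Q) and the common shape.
P = [1, 2, 4, 5, 8] / [3] / [6] / [7] / [9];  Q = [1, 2, 5, 6, 9] / [3] / [4] / [7] / [8];  common shape = (5, 1, 1, 1, 1)

Row-insert the values π_1, π_2, … into P one at a time, bumping the leftmost entry strictly greater than the inserted value down to the next row. The recording tableau Q records, in position (i, j), the step at which that cell was added to P.
  Insert 1 (step 1): P = [1];  Q = [1]
  Insert 9 (step 2): P = [1, 9];  Q = [1, 2]
  Insert 7 (step 3): P = [1, 7] / [9];  Q = [1, 2] / [3]
  Insert 3 (step 4): P = [1, 3] / [7] / [9];  Q = [1, 2] / [3] / [4]
  Insert 4 (step 5): P = [1, 3, 4] / [7] / [9];  Q = [1, 2, 5] / [3] / [4]
  Insert 6 (step 6): P = [1, 3, 4, 6] / [7] / [9];  Q = [1, 2, 5, 6] / [3] / [4]
  Insert 5 (step 7): P = [1, 3, 4, 5] / [6] / [7] / [9];  Q = [1, 2, 5, 6] / [3] / [4] / [7]
  Insert 2 (step 8): P = [1, 2, 4, 5] / [3] / [6] / [7] / [9];  Q = [1, 2, 5, 6] / [3] / [4] / [7] / [8]
  Insert 8 (step 9): P = [1, 2, 4, 5, 8] / [3] / [6] / [7] / [9];  Q = [1, 2, 5, 6, 9] / [3] / [4] / [7] / [8]
Final shape: (5, 1, 1, 1, 1).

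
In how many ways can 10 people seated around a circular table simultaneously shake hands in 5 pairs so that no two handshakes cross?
C_5 = 42

These noncrossing handshakes are counted by the Catalan number C_n = (1/(n + 1)) · C(2n, n). For n = 5: C_5 = (1/6) · C(10, 5) = 252/6 = 42.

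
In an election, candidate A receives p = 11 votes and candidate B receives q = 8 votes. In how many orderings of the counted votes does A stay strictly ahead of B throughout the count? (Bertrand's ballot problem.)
Strict-lead orderings = 11934

Total orderings of the 19 votes with 11 for A: C(19, 11) = 75582. By the Bertrand ballot formula (Cycle Lemma / reflection principle), the number of orderings in which A is strictly ahead of B throughout is (p − q)/(p + q) · C(p + q, p) = (11 − 8)/(11 + 8) · 75582 = 11934.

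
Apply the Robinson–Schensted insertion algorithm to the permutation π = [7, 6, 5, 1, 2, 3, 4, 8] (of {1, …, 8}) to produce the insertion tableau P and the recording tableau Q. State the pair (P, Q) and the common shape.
P = [1, 2, 3, 4, 8] / [5] / [6] / [7];  Q = [1, 5, 6, 7, 8] / [2] / [3] / [4];  common shape = (5, 1, 1, 1)

Row-insert the values π_1, π_2, … into P one at a time, bumping the leftmost entry strictly greater than the inserted value down to the next row. The recording tableau Q records, in position (i, j), the step at which that cell was added to P.
  Insert 7 (step 1): P = [7];  Q = [1]
  Insert 6 (step 2): P = [6] / [7];  Q = [1] / [2]
  Insert 5 (step 3): P = [5] / [6] / [7];  Q = [1] / [2] / [3]
  Insert 1 (step 4): P = [1] / [5] / [6] / [7];  Q = [1] / [2] / [3] / [4]
  Insert 2 (step 5): P = [1, 2] / [5] / [6] / [7];  Q = [1, 5] / [2] / [3] / [4]
  Insert 3 (step 6): P = [1, 2, 3] / [5] / [6] / [7];  Q = [1, 5, 6] / [2] / [3] / [4]
  Insert 4 (step 7): P = [1, 2, 3, 4] / [5] / [6] / [7];  Q = [1, 5, 6, 7] / [2] / [3] / [4]
  Insert 8 (step 8): P = [1, 2, 3, 4, 8] / [5] / [6] / [7];  Q = [1, 5, 6, 7, 8] / [2] / [3] / [4]
Final shape: (5, 1, 1, 1).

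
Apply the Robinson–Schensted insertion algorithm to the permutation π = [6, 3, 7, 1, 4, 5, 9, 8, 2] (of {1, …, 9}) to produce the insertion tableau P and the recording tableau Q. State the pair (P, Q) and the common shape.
P = [1, 2, 5, 8] / [3, 4, 9] / [6, 7];  Q = [1, 3, 6, 7] / [2, 5, 8] / [4, 9];  common shape = (4, 3, 2)

Row-insert the values π_1, π_2, … into P one at a time, bumping the leftmost entry strictly greater than the inserted value down to the next row. The recording tableau Q records, in position (i, j), the step at which that cell was added to P.
  Insert 6 (step 1): P = [6];  Q = [1]
  Insert 3 (step 2): P = [3] / [6];  Q = [1] / [2]
  Insert 7 (step 3): P = [3, 7] / [6];  Q = [1, 3] / [2]
  Insert 1 (step 4): P = [1, 7] / [3] / [6];  Q = [1, 3] / [2] / [4]
  Insert 4 (step 5): P = [1, 4] / [3, 7] / [6];  Q = [1, 3] / [2, 5] / [4]
  Insert 5 (step 6): P = [1, 4, 5] / [3, 7] / [6];  Q = [1, 3, 6] / [2, 5] / [4]
  Insert 9 (step 7): P = [1, 4, 5, 9] / [3, 7] / [6];  Q = [1, 3, 6, 7] / [2, 5] / [4]
  Insert 8 (step 8): P = [1, 4, 5, 8] / [3, 7, 9] / [6];  Q = [1, 3, 6, 7] / [2, 5, 8] / [4]
  Insert 2 (step 9): P = [1, 2, 5, 8] / [3, 4, 9] / [6, 7];  Q = [1, 3, 6, 7] / [2, 5, 8] / [4, 9]
Final shape: (4, 3, 2).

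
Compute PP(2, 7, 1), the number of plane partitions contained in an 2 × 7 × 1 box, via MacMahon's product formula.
PP(2, 7, 1) = 36

Evaluate the triple product over i = 1..2, j = 1..7, k = 1..1. The factors are (2/1) · (3/2) · (4/3) · (5/4) · (6/5) · (7/6) · (8/7) · (3/2) · … (14 factors total). The numerators and denominators telescope so the product is an integer; carrying out the multiplication exactly gives PP(2, 7, 1) = 36.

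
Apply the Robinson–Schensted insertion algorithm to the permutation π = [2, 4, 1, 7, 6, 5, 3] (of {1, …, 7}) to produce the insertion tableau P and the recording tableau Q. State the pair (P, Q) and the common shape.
P = [1, 3, 5] / [2, 4] / [6] / [7];  Q = [1, 2, 4] / [3, 5] / [6] / [7];  common shape = (3, 2, 1, 1)

Row-insert the values π_1, π_2, … into P one at a time, bumping the leftmost entry strictly greater than the inserted value down to the next row. The recording tableau Q records, in position (i, j), the step at which that cell was added to P.
  Insert 2 (step 1): P = [2];  Q = [1]
  Insert 4 (step 2): P = [2, 4];  Q = [1, 2]
  Insert 1 (step 3): P = [1, 4] / [2];  Q = [1, 2] / [3]
  Insert 7 (step 4): P = [1, 4, 7] / [2];  Q = [1, 2, 4] / [3]
  Insert 6 (step 5): P = [1, 4, 6] / [2, 7];  Q = [1, 2, 4] / [3, 5]
  Insert 5 (step 6): P = [1, 4, 5] / [2, 6] / [7];  Q = [1, 2, 4] / [3, 5] / [6]
  Insert 3 (step 7): P = [1, 3, 5] / [2, 4] / [6] / [7];  Q = [1, 2, 4] / [3, 5] / [6] / [7]
Final shape: (3, 2, 1, 1).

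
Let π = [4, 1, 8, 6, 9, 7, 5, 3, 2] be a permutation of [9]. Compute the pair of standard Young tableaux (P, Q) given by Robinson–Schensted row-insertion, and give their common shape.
P = [1, 2, 7] / [3, 5, 9] / [4] / [6] / [8];  Q = [1, 3, 5] / [2, 4, 6] / [7] / [8] / [9];  common shape = (3, 3, 1, 1, 1)

Row-insert the values π_1, π_2, … into P one at a time, bumping the leftmost entry strictly greater than the inserted value down to the next row. The recording tableau Q records, in position (i, j), the step at which that cell was added to P.
  Insert 4 (step 1): P = [4];  Q = [1]
  Insert 1 (step 2): P = [1] / [4];  Q = [1] / [2]
  Insert 8 (step 3): P = [1, 8] / [4];  Q = [1, 3] / [2]
  Insert 6 (step 4): P = [1, 6] / [4, 8];  Q = [1, 3] / [2, 4]
  Insert 9 (step 5): P = [1, 6, 9] / [4, 8];  Q = [1, 3, 5] / [2, 4]
  Insert 7 (step 6): P = [1, 6, 7] / [4, 8, 9];  Q = [1, 3, 5] / [2, 4, 6]
  Insert 5 (step 7): P = [1, 5, 7] / [4, 6, 9] / [8];  Q = [1, 3, 5] / [2, 4, 6] / [7]
  Insert 3 (step 8): P = [1, 3, 7] / [4, 5, 9] / [6] / [8];  Q = [1, 3, 5] / [2, 4, 6] / [7] / [8]
  Insert 2 (step 9): P = [1, 2, 7] / [3, 5, 9] / [4] / [6] / [8];  Q = [1, 3, 5] / [2, 4, 6] / [7] / [8] / [9]
Final shape: (3, 3, 1, 1, 1).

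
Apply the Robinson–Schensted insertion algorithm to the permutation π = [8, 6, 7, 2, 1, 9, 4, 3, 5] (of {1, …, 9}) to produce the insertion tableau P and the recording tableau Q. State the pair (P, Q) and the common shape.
P = [1, 3, 5] / [2, 4, 9] / [6, 7] / [8];  Q = [1, 3, 6] / [2, 7, 9] / [4, 8] / [5];  common shape = (3, 3, 2, 1)

Row-insert the values π_1, π_2, … into P one at a time, bumping the leftmost entry strictly greater than the inserted value down to the next row. The recording tableau Q records, in position (i, j), the step at which that cell was added to P.
  Insert 8 (step 1): P = [8];  Q = [1]
  Insert 6 (step 2): P = [6] / [8];  Q = [1] / [2]
  Insert 7 (step 3): P = [6, 7] / [8];  Q = [1, 3] / [2]
  Insert 2 (step 4): P = [2, 7] / [6] / [8];  Q = [1, 3] / [2] / [4]
  Insert 1 (step 5): P = [1, 7] / [2] / [6] / [8];  Q = [1, 3] / [2] / [4] / [5]
  Insert 9 (step 6): P = [1, 7, 9] / [2] / [6] / [8];  Q = [1, 3, 6] / [2] / [4] / [5]
  Insert 4 (step 7): P = [1, 4, 9] / [2, 7] / [6] / [8];  Q = [1, 3, 6] / [2, 7] / [4] / [5]
  Insert 3 (step 8): P = [1, 3, 9] / [2, 4] / [6, 7] / [8];  Q = [1, 3, 6] / [2, 7] / [4, 8] / [5]
  Insert 5 (step 9): P = [1, 3, 5] / [2, 4, 9] / [6, 7] / [8];  Q = [1, 3, 6] / [2, 7, 9] / [4, 8] / [5]
Final shape: (3, 3, 2, 1).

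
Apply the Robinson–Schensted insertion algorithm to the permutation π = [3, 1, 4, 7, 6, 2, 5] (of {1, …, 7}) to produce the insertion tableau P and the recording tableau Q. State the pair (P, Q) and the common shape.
P = [1, 2, 5] / [3, 4, 6] / [7];  Q = [1, 3, 4] / [2, 5, 7] / [6];  common shape = (3, 3, 1)

Row-insert the values π_1, π_2, … into P one at a time, bumping the leftmost entry strictly greater than the inserted value down to the next row. The recording tableau Q records, in position (i, j), the step at which that cell was added to P.
  Insert 3 (step 1): P = [3];  Q = [1]
  Insert 1 (step 2): P = [1] / [3];  Q = [1] / [2]
  Insert 4 (step 3): P = [1, 4] / [3];  Q = [1, 3] / [2]
  Insert 7 (step 4): P = [1, 4, 7] / [3];  Q = [1, 3, 4] / [2]
  Insert 6 (step 5): P = [1, 4, 6] / [3, 7];  Q = [1, 3, 4] / [2, 5]
  Insert 2 (step 6): P = [1, 2, 6] / [3, 4] / [7];  Q = [1, 3, 4] / [2, 5] / [6]
  Insert 5 (step 7): P = [1, 2, 5] / [3, 4, 6] / [7];  Q = [1, 3, 4] / [2, 5, 7] / [6]
Final shape: (3, 3, 1).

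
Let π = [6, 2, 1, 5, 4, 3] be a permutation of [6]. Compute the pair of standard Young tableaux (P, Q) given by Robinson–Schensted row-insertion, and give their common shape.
P = [1, 3] / [2, 4] / [5] / [6];  Q = [1, 4] / [2, 5] / [3] / [6];  common shape = (2, 2, 1, 1)

Row-insert the values π_1, π_2, … into P one at a time, bumping the leftmost entry strictly greater than the inserted value down to the next row. The recording tableau Q records, in position (i, j), the step at which that cell was added to P.
  Insert 6 (step 1): P = [6];  Q = [1]
  Insert 2 (step 2): P = [2] / [6];  Q = [1] / [2]
  Insert 1 (step 3): P = [1] / [2] / [6];  Q = [1] / [2] / [3]
  Insert 5 (step 4): P = [1, 5] / [2] / [6];  Q = [1, 4] / [2] / [3]
  Insert 4 (step 5): P = [1, 4] / [2, 5] / [6];  Q = [1, 4] / [2, 5] / [3]
  Insert 3 (step 6): P = [1, 3] / [2, 4] / [5] / [6];  Q = [1, 4] / [2, 5] / [3] / [6]
Final shape: (2, 2, 1, 1).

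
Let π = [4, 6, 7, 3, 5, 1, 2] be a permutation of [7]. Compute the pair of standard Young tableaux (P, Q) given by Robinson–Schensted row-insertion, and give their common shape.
P = [1, 2, 7] / [3, 5] / [4, 6];  Q = [1, 2, 3] / [4, 5] / [6, 7];  common shape = (3, 2, 2)

Row-insert the values π_1, π_2, … into P one at a time, bumping the leftmost entry strictly greater than the inserted value down to the next row. The recording tableau Q records, in position (i, j), the step at which that cell was added to P.
  Insert 4 (step 1): P = [4];  Q = [1]
  Insert 6 (step 2): P = [4, 6];  Q = [1, 2]
  Insert 7 (step 3): P = [4, 6, 7];  Q = [1, 2, 3]
  Insert 3 (step 4): P = [3, 6, 7] / [4];  Q = [1, 2, 3] / [4]
  Insert 5 (step 5): P = [3, 5, 7] / [4, 6];  Q = [1, 2, 3] / [4, 5]
  Insert 1 (step 6): P = [1, 5, 7] / [3, 6] / [4];  Q = [1, 2, 3] / [4, 5] / [6]
  Insert 2 (step 7): P = [1, 2, 7] / [3, 5] / [4, 6];  Q = [1, 2, 3] / [4, 5] / [6, 7]
Final shape: (3, 2, 2).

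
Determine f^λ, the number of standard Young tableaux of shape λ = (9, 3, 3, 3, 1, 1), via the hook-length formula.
# SYT of shape (9, 3, 3, 3, 1, 1) = 36279360

Hook-length formula: f^λ = n! / Π hook(c), product over all cells c of the Young diagram. For λ = (9, 3, 3, 3, 1, 1), n = 20 boxes. Hook lengths by row (left-to-right, top-to-bottom): [14, 11, 10, 6, 5, 4, 3, 2, 1]; [7, 4, 3]; [6, 3, 2]; [5, 2, 1]; [2]; [1]. Product of hooks = 67060224000. So f^λ = 20! / 67060224000 = 2432902008176640000 / 67060224000 = 36279360.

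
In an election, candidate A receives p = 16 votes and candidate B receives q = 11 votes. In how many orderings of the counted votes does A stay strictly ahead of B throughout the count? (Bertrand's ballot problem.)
Strict-lead orderings = 2414425

Total orderings of the 27 votes with 16 for A: C(27, 16) = 13037895. By the Bertrand ballot formula (Cycle Lemma / reflection principle), the number of orderings in which A is strictly ahead of B throughout is (p − q)/(p + q) · C(p + q, p) = (16 − 11)/(16 + 11) · 13037895 = 2414425.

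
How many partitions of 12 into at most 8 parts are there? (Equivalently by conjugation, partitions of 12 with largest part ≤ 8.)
p(12, parts ≤ 8) = 70

Partitions of 12 with all parts ≤ 8: 8+4, 8+3+1, 8+2+2, 8+2+1+1, 8+1+1+1+1, 7+5, 7+4+1, 7+3+2, 7+3+1+1, 7+2+2+1, 7+2+1+1+1, 7+1+1+1+1+1, 6+6, 6+5+1, 6+4+2, 6+4+1+1, 6+3+3, 6+3+2+1, 6+3+1+1+1, 6+2+2+2, 6+2+2+1+1, 6+2+1+1+1+1, 6+1+1+1+1+1+1, 5+5+2, 5+5+1+1, 5+4+3, 5+4+2+1, 5+4+1+1+1, 5+3+3+1, 5+3+2+2, … (70 total). Count = 70.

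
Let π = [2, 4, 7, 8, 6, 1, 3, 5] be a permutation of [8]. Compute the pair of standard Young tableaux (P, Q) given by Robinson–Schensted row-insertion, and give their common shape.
P = [1, 3, 5, 8] / [2, 4, 6] / [7];  Q = [1, 2, 3, 4] / [5, 7, 8] / [6];  common shape = (4, 3, 1)

Row-insert the values π_1, π_2, … into P one at a time, bumping the leftmost entry strictly greater than the inserted value down to the next row. The recording tableau Q records, in position (i, j), the step at which that cell was added to P.
  Insert 2 (step 1): P = [2];  Q = [1]
  Insert 4 (step 2): P = [2, 4];  Q = [1, 2]
  Insert 7 (step 3): P = [2, 4, 7];  Q = [1, 2, 3]
  Insert 8 (step 4): P = [2, 4, 7, 8];  Q = [1, 2, 3, 4]
  Insert 6 (step 5): P = [2, 4, 6, 8] / [7];  Q = [1, 2, 3, 4] / [5]
  Insert 1 (step 6): P = [1, 4, 6, 8] / [2] / [7];  Q = [1, 2, 3, 4] / [5] / [6]
  Insert 3 (step 7): P = [1, 3, 6, 8] / [2, 4] / [7];  Q = [1, 2, 3, 4] / [5, 7] / [6]
  Insert 5 (step 8): P = [1, 3, 5, 8] / [2, 4, 6] / [7];  Q = [1, 2, 3, 4] / [5, 7, 8] / [6]
Final shape: (4, 3, 1).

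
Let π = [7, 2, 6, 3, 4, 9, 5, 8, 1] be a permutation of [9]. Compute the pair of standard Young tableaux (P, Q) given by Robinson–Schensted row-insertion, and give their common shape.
P = [1, 3, 4, 5, 8] / [2, 9] / [6] / [7];  Q = [1, 3, 5, 6, 8] / [2, 7] / [4] / [9];  common shape = (5, 2, 1, 1)

Row-insert the values π_1, π_2, … into P one at a time, bumping the leftmost entry strictly greater than the inserted value down to the next row. The recording tableau Q records, in position (i, j), the step at which that cell was added to P.
  Insert 7 (step 1): P = [7];  Q = [1]
  Insert 2 (step 2): P = [2] / [7];  Q = [1] / [2]
  Insert 6 (step 3): P = [2, 6] / [7];  Q = [1, 3] / [2]
  Insert 3 (step 4): P = [2, 3] / [6] / [7];  Q = [1, 3] / [2] / [4]
  Insert 4 (step 5): P = [2, 3, 4] / [6] / [7];  Q = [1, 3, 5] / [2] / [4]
  Insert 9 (step 6): P = [2, 3, 4, 9] / [6] / [7];  Q = [1, 3, 5, 6] / [2] / [4]
  Insert 5 (step 7): P = [2, 3, 4, 5] / [6, 9] / [7];  Q = [1, 3, 5, 6] / [2, 7] / [4]
  Insert 8 (step 8): P = [2, 3, 4, 5, 8] / [6, 9] / [7];  Q = [1, 3, 5, 6, 8] / [2, 7] / [4]
  Insert 1 (step 9): P = [1, 3, 4, 5, 8] / [2, 9] / [6] / [7];  Q = [1, 3, 5, 6, 8] / [2, 7] / [4] / [9]
Final shape: (5, 2, 1, 1).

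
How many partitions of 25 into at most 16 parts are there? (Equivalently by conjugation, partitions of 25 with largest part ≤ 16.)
p(25, parts ≤ 16) = 1891

Use the recurrence p(n, m) = p(n, m−1) + p(n−m, m): either the largest part is < m (count p(n, m−1)) or the largest part is exactly m (remove one copy of m, count p(n−m, m)). With p(0, ·) = 1 this gives p(25, parts ≤ 16) = 1891. (By conjugating Young diagrams, this also counts partitions of 25 into at most 16 parts.)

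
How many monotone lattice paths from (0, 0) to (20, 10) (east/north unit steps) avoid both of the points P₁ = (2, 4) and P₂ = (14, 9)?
Number of paths = 22955485

Inclusion–exclusion. Total paths: C(30, 20) = 30045015. Through P₁: C(6, 2)·C(24, 18) = 2018940. Through P₂: C(23, 14)·C(7, 6) = 5720330. Since P₁ is strictly southwest of P₂, a monotone path through both must visit P₁ then P₂; paths through both = C(6, 2)·C(17, 12)·C(7, 6) = 649740. Avoid both = 30045015 − 2018940 − 5720330 + 649740 = 22955485.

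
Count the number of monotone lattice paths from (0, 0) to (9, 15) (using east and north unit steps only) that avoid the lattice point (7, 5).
Number of paths = 1255232

Total paths from (0, 0) to (9, 15): C(24, 9) = 1307504. Paths through (7, 5): (paths (0, 0) → (7, 5)) × (paths (7, 5) → (9, 15)) = C(12, 7) · C(12, 2) = 792 · 66 = 52272. Avoidance count = 1307504 − 52272 = 1255232.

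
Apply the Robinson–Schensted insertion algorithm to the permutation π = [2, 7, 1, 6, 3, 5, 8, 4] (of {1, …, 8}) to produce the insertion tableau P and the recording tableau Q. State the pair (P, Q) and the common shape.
P = [1, 3, 4, 8] / [2, 5] / [6] / [7];  Q = [1, 2, 6, 7] / [3, 4] / [5] / [8];  common shape = (4, 2, 1, 1)

Row-insert the values π_1, π_2, … into P one at a time, bumping the leftmost entry strictly greater than the inserted value down to the next row. The recording tableau Q records, in position (i, j), the step at which that cell was added to P.
  Insert 2 (step 1): P = [2];  Q = [1]
  Insert 7 (step 2): P = [2, 7];  Q = [1, 2]
  Insert 1 (step 3): P = [1, 7] / [2];  Q = [1, 2] / [3]
  Insert 6 (step 4): P = [1, 6] / [2, 7];  Q = [1, 2] / [3, 4]
  Insert 3 (step 5): P = [1, 3] / [2, 6] / [7];  Q = [1, 2] / [3, 4] / [5]
  Insert 5 (step 6): P = [1, 3, 5] / [2, 6] / [7];  Q = [1, 2, 6] / [3, 4] / [5]
  Insert 8 (step 7): P = [1, 3, 5, 8] / [2, 6] / [7];  Q = [1, 2, 6, 7] / [3, 4] / [5]
  Insert 4 (step 8): P = [1, 3, 4, 8] / [2, 5] / [6] / [7];  Q = [1, 2, 6, 7] / [3, 4] / [5] / [8]
Final shape: (4, 2, 1, 1).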